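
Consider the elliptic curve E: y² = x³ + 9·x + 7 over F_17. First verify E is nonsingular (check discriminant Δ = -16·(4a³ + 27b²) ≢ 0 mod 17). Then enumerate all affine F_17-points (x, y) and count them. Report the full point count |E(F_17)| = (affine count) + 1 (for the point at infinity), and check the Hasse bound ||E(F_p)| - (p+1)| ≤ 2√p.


Affine points = {(1, 0), (2, 4), (2, 13), (8, 8), (8, 9), (9, 1), (9, 16), (10, 3), (10, 14), (11, 3), (11, 14), (13, 3), (13, 14), (14, 2), (14, 15), (15, 7), (15, 10)}; affine count = 17; |E(F_17)| = 18.

Discriminant check: Δ ∝ 4a³ + 27b² = 4·9³ + 27·7² = 4·729 + 27·49 ≡ 6 (mod 17). Nonzero ⇒ E is nonsingular.
For each x ∈ F_17, compute rhs = x³ + 9·x + 7 mod 17, then count y ∈ F_17 with y² ≡ rhs.
  x = 0: rhs = 7, matching y values: none (0 points).
  x = 1: rhs = 0, matching y values: 0 (1 points).
  x = 2: rhs = 16, matching y values: 4, 13 (2 points).
  x = 3: rhs = 10, matching y values: none (0 points).
  x = 4: rhs = 5, matching y values: none (0 points).
  x = 5: rhs = 7, matching y values: none (0 points).
  x = 6: rhs = 5, matching y values: none (0 points).
  x = 7: rhs = 5, matching y values: none (0 points).
  x = 8: rhs = 13, matching y values: 8, 9 (2 points).
  x = 9: rhs = 1, matching y values: 1, 16 (2 points).
  x = 10: rhs = 9, matching y values: 3, 14 (2 points).
  x = 11: rhs = 9, matching y values: 3, 14 (2 points).
  x = 12: rhs = 7, matching y values: none (0 points).
  x = 13: rhs = 9, matching y values: 3, 14 (2 points).
  x = 14: rhs = 4, matching y values: 2, 15 (2 points).
  x = 15: rhs = 15, matching y values: 7, 10 (2 points).
  x = 16: rhs = 14, matching y values: none (0 points).
Total affine count: 17.
Full point count |E(F_17)| = 17 + 1 = 18.
Hasse bound: |18 − (17+1)| = |0| = 0 ≤ 2√17 ≈ 8.2462 ✓.


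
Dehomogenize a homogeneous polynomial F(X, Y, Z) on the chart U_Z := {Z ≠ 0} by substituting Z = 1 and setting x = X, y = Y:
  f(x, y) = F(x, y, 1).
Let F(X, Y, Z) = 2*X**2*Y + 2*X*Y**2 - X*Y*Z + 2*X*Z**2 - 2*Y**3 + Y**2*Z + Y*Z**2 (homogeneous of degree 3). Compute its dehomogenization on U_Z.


f(x, y) = 2*x**2*y + 2*x*y**2 - x*y + 2*x - 2*y**3 + y**2 + y

On U_Z we set Z = 1. Each monomial c·X^i·Y^j·Z^k in F becomes c·x^i·y^j·1^k = c·x^i·y^j.
Substituting Z = 1: F(X, Y, 1) = 2*x**2*y + 2*x*y**2 - x*y + 2*x - 2*y**3 + y**2 + y.
Note: deg(f) ≤ deg(F) = 3; strict inequality happens when F is divisible by Z (lost terms).


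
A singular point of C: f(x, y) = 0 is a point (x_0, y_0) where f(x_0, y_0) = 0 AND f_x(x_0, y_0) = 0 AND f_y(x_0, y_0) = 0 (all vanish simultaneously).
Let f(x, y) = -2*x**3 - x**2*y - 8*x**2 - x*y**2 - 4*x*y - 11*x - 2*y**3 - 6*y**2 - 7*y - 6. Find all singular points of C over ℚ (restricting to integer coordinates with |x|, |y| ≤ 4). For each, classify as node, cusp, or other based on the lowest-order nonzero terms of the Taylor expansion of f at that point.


Singular points: {(-1, -1)}; classification: node.

Compute partial derivatives:
  f_x = -6*x**2 - 2*x*y - 16*x - y**2 - 4*y - 11.
  f_y = -x**2 - 2*x*y - 4*x - 6*y**2 - 12*y - 7.
Scan x_0 ∈ {−4, ..., 4}. For each x_0, f_y(x_0, y) is a polynomial in y; find its integer roots y ∈ {−4, ..., 4}, then test f_x and f at those candidates.
  x = -4: f_y(-4, y) = -6*y**2 - 4*y - 7; no integer root y with |y| ≤ 4.
  x = -3: f_y(-3, y) = -6*y**2 - 6*y - 4; no integer root y with |y| ≤ 4.
  x = -2: f_y(-2, y) = -6*y**2 - 8*y - 3; no integer root y with |y| ≤ 4.
  x = -1: f_y(-1, y) = -6*y**2 - 10*y - 4; vanishes at y ∈ {-1}. (-1, -1): f_x = 0, f = 0 — SINGULAR.
  x = 0: f_y(0, y) = -6*y**2 - 12*y - 7; no integer root y with |y| ≤ 4.
  x = 1: f_y(1, y) = -6*y**2 - 14*y - 12; no integer root y with |y| ≤ 4.
  x = 2: f_y(2, y) = -6*y**2 - 16*y - 19; no integer root y with |y| ≤ 4.
  x = 3: f_y(3, y) = -6*y**2 - 18*y - 28; no integer root y with |y| ≤ 4.
  x = 4: f_y(4, y) = -6*y**2 - 20*y - 39; no integer root y with |y| ≤ 4.
Only singular point on the grid: (-1, -1).
Classify: substitute x = -1 + u, y = -1 + v and expand: f = -2*u**3 - u**2*v - u**2 - u*v**2 - 2*v**3 + v**2.
No constant or linear terms (consistent with a singular point). Quadratic part: -u**2 + v**2. Cubic part: -2*u**3 - u**2*v - u*v**2 - 2*v**3.
The quadratic part v**2 - u**2 = (v − u)(v + u) splits into two distinct linear factors, so there are two distinct tangent lines y − -1 = ±(x − -1) — this is a node (ordinary double point).
Classification: node.


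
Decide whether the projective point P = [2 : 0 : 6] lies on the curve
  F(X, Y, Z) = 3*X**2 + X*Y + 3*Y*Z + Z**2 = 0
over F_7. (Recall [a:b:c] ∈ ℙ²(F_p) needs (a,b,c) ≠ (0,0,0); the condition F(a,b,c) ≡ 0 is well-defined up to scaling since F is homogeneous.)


F(2,0,6) ≡ 6 (mod 7); P is NOT on the curve.

Evaluate F(2, 0, 6) term-by-term (mod 7).
  3*X**2 ↦ 3·4·1·1 = 12
  X*Y ↦ 1·2·0·1 = 0
  3*Y*Z ↦ 3·1·0·6 = 0
  Z**2 ↦ 1·1·1·36 = 36
Sum: F(2, 0, 6) = (12) + (0) + (0) + (36) = 48.
Reducing mod 7: 48 ≡ 6 (mod 7).
Since F(a, b, c) ≡ 6 ≠ 0 (mod 7), P does NOT lie on the curve.


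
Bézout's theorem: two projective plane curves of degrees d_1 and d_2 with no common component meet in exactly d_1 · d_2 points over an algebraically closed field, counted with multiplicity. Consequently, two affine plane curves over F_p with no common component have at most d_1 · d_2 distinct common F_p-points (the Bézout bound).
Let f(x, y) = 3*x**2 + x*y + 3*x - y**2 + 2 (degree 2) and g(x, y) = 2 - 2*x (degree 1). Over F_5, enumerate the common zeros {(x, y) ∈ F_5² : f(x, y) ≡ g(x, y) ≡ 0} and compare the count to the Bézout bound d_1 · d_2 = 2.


Common zeros: ∅; count = 0; Bézout bound = 2.

deg(f) = 2, deg(g) = 1, so Bézout bound = 2.
Scan x ∈ F_5. For each x, list the y ∈ F_5 with f(x, y) ≡ 0 and those with g(x, y) ≡ 0 (mod 5); the common zeros in that column are the intersection.
  x = 0: f ≡ 0 at y ∈ ∅; g ≡ 0 at y ∈ ∅; common: ∅.
  x = 1: f ≡ 0 at y ∈ ∅; g ≡ 0 at y ∈ {0, 1, 2, 3, 4}; common: ∅.
  x = 2: f ≡ 0 at y ∈ {0, 2}; g ≡ 0 at y ∈ ∅; common: ∅.
  x = 3: f ≡ 0 at y ∈ {1, 2}; g ≡ 0 at y ∈ ∅; common: ∅.
  x = 4: f ≡ 0 at y ∈ {1, 3}; g ≡ 0 at y ∈ ∅; common: ∅.
Collecting: common zeros = ∅, so the count is 0.
Comparison with the Bézout bound: 0 ≤ 2 = deg(f)·deg(g), as expected for curves with no common component (the affine F_5-count falls short of the bound because intersections may lie at infinity, over extension fields, or carry multiplicity).


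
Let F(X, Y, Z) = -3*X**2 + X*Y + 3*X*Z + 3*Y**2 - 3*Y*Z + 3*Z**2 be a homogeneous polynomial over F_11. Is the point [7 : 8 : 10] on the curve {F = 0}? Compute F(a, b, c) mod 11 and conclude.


F(7,8,10) ≡ 8 (mod 11); P is NOT on the curve.

Evaluate F(7, 8, 10) term-by-term (mod 11).
  -3*X**2 ↦ -3·49·1·1 = -147
  X*Y ↦ 1·7·8·1 = 56
  3*X*Z ↦ 3·7·1·10 = 210
  3*Y**2 ↦ 3·1·64·1 = 192
  -3*Y*Z ↦ -3·1·8·10 = -240
  3*Z**2 ↦ 3·1·1·100 = 300
Sum: F(7, 8, 10) = (-147) + (56) + (210) + (192) + (-240) + (300) = 371.
Reducing mod 11: 371 ≡ 8 (mod 11).
Since F(a, b, c) ≡ 8 ≠ 0 (mod 11), P does NOT lie on the curve.


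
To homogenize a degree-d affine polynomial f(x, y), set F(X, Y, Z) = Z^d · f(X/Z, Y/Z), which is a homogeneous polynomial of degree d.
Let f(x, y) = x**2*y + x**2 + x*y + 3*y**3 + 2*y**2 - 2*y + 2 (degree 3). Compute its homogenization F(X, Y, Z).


F(X, Y, Z) = X**2*Y + X**2*Z + X*Y*Z + 3*Y**3 + 2*Y**2*Z - 2*Y*Z**2 + 2*Z**3

deg(f) = 3.
Substitute x = X/Z, y = Y/Z into f, then multiply by Z^3.
  monomial 1·x^2·y^1 ↦ 1·X^2·Y^1·Z^0.
  monomial 1·x^2·y^0 ↦ 1·X^2·Y^0·Z^1.
  monomial 1·x^1·y^1 ↦ 1·X^1·Y^1·Z^1.
  monomial 3·x^0·y^3 ↦ 3·X^0·Y^3·Z^0.
  monomial 2·x^0·y^2 ↦ 2·X^0·Y^2·Z^1.
  monomial -2·x^0·y^1 ↦ -2·X^0·Y^1·Z^2.
  monomial 2·x^0·y^0 ↦ 2·X^0·Y^0·Z^3.
Collecting: F(X, Y, Z) = X**2*Y + X**2*Z + X*Y*Z + 3*Y**3 + 2*Y**2*Z - 2*Y*Z**2 + 2*Z**3.


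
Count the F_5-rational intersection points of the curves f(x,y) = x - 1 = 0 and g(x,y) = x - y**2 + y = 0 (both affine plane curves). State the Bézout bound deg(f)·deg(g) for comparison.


Common zeros: {(1, 3)}; count = 1; Bézout bound = 2.

deg(f) = 1, deg(g) = 2, so Bézout bound = 2.
Scan x ∈ F_5. For each x, list the y ∈ F_5 with f(x, y) ≡ 0 and those with g(x, y) ≡ 0 (mod 5); the common zeros in that column are the intersection.
  x = 0: f ≡ 0 at y ∈ ∅; g ≡ 0 at y ∈ {0, 1}; common: ∅.
  x = 1: f ≡ 0 at y ∈ {0, 1, 2, 3, 4}; g ≡ 0 at y ∈ {3}; common: {3}.
  x = 2: f ≡ 0 at y ∈ ∅; g ≡ 0 at y ∈ {2, 4}; common: ∅.
  x = 3: f ≡ 0 at y ∈ ∅; g ≡ 0 at y ∈ ∅; common: ∅.
  x = 4: f ≡ 0 at y ∈ ∅; g ≡ 0 at y ∈ ∅; common: ∅.
Collecting: common zeros = {(1, 3)}, so the count is 1.
Comparison with the Bézout bound: 1 ≤ 2 = deg(f)·deg(g), as expected for curves with no common component (the affine F_5-count falls short of the bound because intersections may lie at infinity, over extension fields, or carry multiplicity).


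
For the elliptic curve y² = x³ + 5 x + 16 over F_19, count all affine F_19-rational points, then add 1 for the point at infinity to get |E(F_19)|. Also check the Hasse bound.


Affine points = {(0, 4), (0, 15), (3, 1), (3, 18), (4, 9), (4, 10), (8, 6), (8, 13), (9, 7), (9, 12), (13, 6), (13, 13), (17, 6), (17, 13)}; affine count = 14; |E(F_19)| = 15.

Discriminant check: Δ ∝ 4a³ + 27b² = 4·5³ + 27·16² = 4·125 + 27·256 ≡ 2 (mod 19). Nonzero ⇒ E is nonsingular.
For each x ∈ F_19, compute rhs = x³ + 5·x + 16 mod 19, then count y ∈ F_19 with y² ≡ rhs.
  x = 0: rhs = 16, matching y values: 4, 15 (2 points).
  x = 1: rhs = 3, matching y values: none (0 points).
  x = 2: rhs = 15, matching y values: none (0 points).
  x = 3: rhs = 1, matching y values: 1, 18 (2 points).
  x = 4: rhs = 5, matching y values: 9, 10 (2 points).
  x = 5: rhs = 14, matching y values: none (0 points).
  x = 6: rhs = 15, matching y values: none (0 points).
  x = 7: rhs = 14, matching y values: none (0 points).
  x = 8: rhs = 17, matching y values: 6, 13 (2 points).
  x = 9: rhs = 11, matching y values: 7, 12 (2 points).
  x = 10: rhs = 2, matching y values: none (0 points).
  x = 11: rhs = 15, matching y values: none (0 points).
  x = 12: rhs = 18, matching y values: none (0 points).
  x = 13: rhs = 17, matching y values: 6, 13 (2 points).
  x = 14: rhs = 18, matching y values: none (0 points).
  x = 15: rhs = 8, matching y values: none (0 points).
  x = 16: rhs = 12, matching y values: none (0 points).
  x = 17: rhs = 17, matching y values: 6, 13 (2 points).
  x = 18: rhs = 10, matching y values: none (0 points).
Total affine count: 14.
Full point count |E(F_19)| = 14 + 1 = 15.
Hasse bound: |15 − (19+1)| = |-5| = 5 ≤ 2√19 ≈ 8.7178 ✓.


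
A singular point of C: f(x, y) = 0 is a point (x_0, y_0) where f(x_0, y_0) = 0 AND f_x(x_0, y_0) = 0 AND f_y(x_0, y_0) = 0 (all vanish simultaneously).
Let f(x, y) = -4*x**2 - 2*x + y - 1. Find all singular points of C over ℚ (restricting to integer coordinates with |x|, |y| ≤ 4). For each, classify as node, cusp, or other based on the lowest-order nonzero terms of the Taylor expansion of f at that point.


No singular points in the scanned grid; C is smooth there.

Compute partial derivatives:
  f_x = -8*x - 2.
  f_y = 1.
f_y = 1 is a nonzero constant, so f_y never vanishes: no point (x, y) can satisfy f = f_x = f_y = 0. In particular no (x, y) ∈ {−4, ..., 4}² is singular; the curve is smooth.


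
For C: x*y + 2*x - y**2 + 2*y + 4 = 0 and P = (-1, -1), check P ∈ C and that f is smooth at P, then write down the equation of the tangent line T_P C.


Tangent line at P: x + 3*y + 4 = 0.

Step 1: f(-1, -1) = 0, so P lies on C.
Step 2: partial derivatives
  f_x(x, y) = y + 2, f_y(x, y) = x - 2*y + 2.
  f_x(P) = 1, f_y(P) = 3 (gradient nonzero, so P is smooth).
Step 3: tangent line at P: 1·(x − -1) + 3·(y − -1) = 0.
Expanding: x + 3*y + 4 = 0.


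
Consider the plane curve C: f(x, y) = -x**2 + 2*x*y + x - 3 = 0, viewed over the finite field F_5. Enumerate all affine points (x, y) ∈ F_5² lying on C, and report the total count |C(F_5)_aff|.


Affine F_5-points: {(1, 4), (2, 0), (3, 4), (4, 0)}; count = 4.

For each of the 25 pairs (x, y) ∈ F_5², evaluate f(x, y) mod 5. Record the zeros.
  x = 0: [0↦2, 1↦2, 2↦2, 3↦2, 4↦2]  zeros at y ∈ ∅
  x = 1: [0↦2, 1↦4, 2↦1, 3↦3, 4↦0]  zeros at y ∈ {4}
  x = 2: [0↦0, 1↦4, 2↦3, 3↦2, 4↦1]  zeros at y ∈ {0}
  x = 3: [0↦1, 1↦2, 2↦3, 3↦4, 4↦0]  zeros at y ∈ {4}
  x = 4: [0↦0, 1↦3, 2↦1, 3↦4, 4↦2]  zeros at y ∈ {0}
Collecting zeros: affine points = {(1, 4), (2, 0), (3, 4), (4, 0)}.
Total count |C(F_5)_aff| = 4.


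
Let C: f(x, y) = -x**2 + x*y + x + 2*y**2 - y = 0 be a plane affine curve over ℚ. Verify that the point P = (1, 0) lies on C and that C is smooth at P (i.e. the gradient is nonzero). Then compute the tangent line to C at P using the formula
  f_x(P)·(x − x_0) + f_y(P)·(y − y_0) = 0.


Tangent line at P: 1 - x = 0.

Step 1: f(1, 0) = 0, so P lies on C.
Step 2: partial derivatives
  f_x(x, y) = -2*x + y + 1, f_y(x, y) = x + 4*y - 1.
  f_x(P) = -1, f_y(P) = 0 (gradient nonzero, so P is smooth).
Step 3: tangent line at P: -1·(x − 1) + 0·(y − 0) = 0.
Expanding: 1 - x = 0.


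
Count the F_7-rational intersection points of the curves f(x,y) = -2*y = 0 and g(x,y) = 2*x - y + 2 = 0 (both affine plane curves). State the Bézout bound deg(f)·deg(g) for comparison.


Common zeros: {(6, 0)}; count = 1; Bézout bound = 1.

deg(f) = 1, deg(g) = 1, so Bézout bound = 1.
Scan x ∈ F_7. For each x, list the y ∈ F_7 with f(x, y) ≡ 0 and those with g(x, y) ≡ 0 (mod 7); the common zeros in that column are the intersection.
  x = 0: f ≡ 0 at y ∈ {0}; g ≡ 0 at y ∈ {2}; common: ∅.
  x = 1: f ≡ 0 at y ∈ {0}; g ≡ 0 at y ∈ {4}; common: ∅.
  x = 2: f ≡ 0 at y ∈ {0}; g ≡ 0 at y ∈ {6}; common: ∅.
  x = 3: f ≡ 0 at y ∈ {0}; g ≡ 0 at y ∈ {1}; common: ∅.
  x = 4: f ≡ 0 at y ∈ {0}; g ≡ 0 at y ∈ {3}; common: ∅.
  x = 5: f ≡ 0 at y ∈ {0}; g ≡ 0 at y ∈ {5}; common: ∅.
  x = 6: f ≡ 0 at y ∈ {0}; g ≡ 0 at y ∈ {0}; common: {0}.
Collecting: common zeros = {(6, 0)}, so the count is 1.
Comparison with the Bézout bound: 1 ≤ 1 = deg(f)·deg(g), as expected for curves with no common component (the bound is attained).


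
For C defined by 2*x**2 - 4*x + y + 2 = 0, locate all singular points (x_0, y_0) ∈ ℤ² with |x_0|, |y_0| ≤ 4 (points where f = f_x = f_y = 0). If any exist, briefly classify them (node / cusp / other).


No singular points in the scanned grid; C is smooth there.

Compute partial derivatives:
  f_x = 4*x - 4.
  f_y = 1.
f_y = 1 is a nonzero constant, so f_y never vanishes: no point (x, y) can satisfy f = f_x = f_y = 0. In particular no (x, y) ∈ {−4, ..., 4}² is singular; the curve is smooth.


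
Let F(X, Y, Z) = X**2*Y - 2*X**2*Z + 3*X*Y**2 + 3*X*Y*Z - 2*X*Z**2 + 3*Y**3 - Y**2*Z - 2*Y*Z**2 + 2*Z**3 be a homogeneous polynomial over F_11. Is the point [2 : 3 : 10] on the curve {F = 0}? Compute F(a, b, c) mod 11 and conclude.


F(2,3,10) ≡ 2 (mod 11); P is NOT on the curve.

Evaluate F(2, 3, 10) term-by-term (mod 11).
  X**2*Y ↦ 1·4·3·1 = 12
  -2*X**2*Z ↦ -2·4·1·10 = -80
  3*X*Y**2 ↦ 3·2·9·1 = 54
  3*X*Y*Z ↦ 3·2·3·10 = 180
  -2*X*Z**2 ↦ -2·2·1·100 = -400
  3*Y**3 ↦ 3·1·27·1 = 81
  -Y**2*Z ↦ -1·1·9·10 = -90
  -2*Y*Z**2 ↦ -2·1·3·100 = -600
  2*Z**3 ↦ 2·1·1·1000 = 2000
Sum: F(2, 3, 10) = (12) + (-80) + (54) + (180) + (-400) + (81) + (-90) + (-600) + (2000) = 1157.
Reducing mod 11: 1157 ≡ 2 (mod 11).
Since F(a, b, c) ≡ 2 ≠ 0 (mod 11), P does NOT lie on the curve.


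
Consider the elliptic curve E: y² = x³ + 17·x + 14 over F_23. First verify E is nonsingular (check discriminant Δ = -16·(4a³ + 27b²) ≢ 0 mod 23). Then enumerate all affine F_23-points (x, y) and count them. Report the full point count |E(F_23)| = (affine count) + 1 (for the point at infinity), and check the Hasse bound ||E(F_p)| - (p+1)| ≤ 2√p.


Affine points = {(1, 3), (1, 20), (3, 0), (4, 10), (4, 13), (7, 4), (7, 19), (8, 8), (8, 15), (14, 11), (14, 12), (16, 9), (16, 14), (17, 8), (17, 15), (21, 8), (21, 15)}; affine count = 17; |E(F_23)| = 18.

Discriminant check: Δ ∝ 4a³ + 27b² = 4·17³ + 27·14² = 4·4913 + 27·196 ≡ 12 (mod 23). Nonzero ⇒ E is nonsingular.
For each x ∈ F_23, compute rhs = x³ + 17·x + 14 mod 23, then count y ∈ F_23 with y² ≡ rhs.
  x = 0: rhs = 14, matching y values: none (0 points).
  x = 1: rhs = 9, matching y values: 3, 20 (2 points).
  x = 2: rhs = 10, matching y values: none (0 points).
  x = 3: rhs = 0, matching y values: 0 (1 points).
  x = 4: rhs = 8, matching y values: 10, 13 (2 points).
  x = 5: rhs = 17, matching y values: none (0 points).
  x = 6: rhs = 10, matching y values: none (0 points).
  x = 7: rhs = 16, matching y values: 4, 19 (2 points).
  x = 8: rhs = 18, matching y values: 8, 15 (2 points).
  x = 9: rhs = 22, matching y values: none (0 points).
  x = 10: rhs = 11, matching y values: none (0 points).
  x = 11: rhs = 14, matching y values: none (0 points).
  x = 12: rhs = 14, matching y values: none (0 points).
  x = 13: rhs = 17, matching y values: none (0 points).
  x = 14: rhs = 6, matching y values: 11, 12 (2 points).
  x = 15: rhs = 10, matching y values: none (0 points).
  x = 16: rhs = 12, matching y values: 9, 14 (2 points).
  x = 17: rhs = 18, matching y values: 8, 15 (2 points).
  x = 18: rhs = 11, matching y values: none (0 points).
  x = 19: rhs = 20, matching y values: none (0 points).
  x = 20: rhs = 5, matching y values: none (0 points).
  x = 21: rhs = 18, matching y values: 8, 15 (2 points).
  x = 22: rhs = 19, matching y values: none (0 points).
Total affine count: 17.
Full point count |E(F_23)| = 17 + 1 = 18.
Hasse bound: |18 − (23+1)| = |-6| = 6 ≤ 2√23 ≈ 9.5917 ✓.


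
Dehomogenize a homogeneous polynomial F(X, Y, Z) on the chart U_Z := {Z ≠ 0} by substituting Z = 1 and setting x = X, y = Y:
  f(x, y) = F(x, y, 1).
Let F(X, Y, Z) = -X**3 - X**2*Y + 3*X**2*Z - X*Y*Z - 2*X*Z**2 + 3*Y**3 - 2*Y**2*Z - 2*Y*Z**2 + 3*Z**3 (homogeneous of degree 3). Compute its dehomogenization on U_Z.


f(x, y) = -x**3 - x**2*y + 3*x**2 - x*y - 2*x + 3*y**3 - 2*y**2 - 2*y + 3

On U_Z we set Z = 1. Each monomial c·X^i·Y^j·Z^k in F becomes c·x^i·y^j·1^k = c·x^i·y^j.
Substituting Z = 1: F(X, Y, 1) = -x**3 - x**2*y + 3*x**2 - x*y - 2*x + 3*y**3 - 2*y**2 - 2*y + 3.
Note: deg(f) ≤ deg(F) = 3; strict inequality happens when F is divisible by Z (lost terms).


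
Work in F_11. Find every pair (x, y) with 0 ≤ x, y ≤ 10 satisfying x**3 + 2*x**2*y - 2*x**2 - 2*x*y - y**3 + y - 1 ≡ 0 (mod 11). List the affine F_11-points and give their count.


Affine F_11-points: {(0, 5), (1, 8), (2, 6), (2, 8), (4, 1), (4, 9), (5, 5), (5, 8), (5, 9), (6, 0), (8, 1), (8, 9), (9, 5), (10, 1)}; count = 14.

For each of the 121 pairs (x, y) ∈ F_11², evaluate f(x, y) mod 11. Record the zeros.
  x = 0: [0↦10, 1↦10, 2↦4, 3↦8, 4↦5, 5↦0, 6↦9, 7↦4, 8↦1, 9↦5, 10↦10]  zeros at y ∈ {5}
  x = 1: [0↦9, 1↦9, 2↦3, 3↦7, 4↦4, 5↦10, 6↦8, 7↦3, 8↦0, 9↦4, 10↦9]  zeros at y ∈ {8}
  x = 2: [0↦10, 1↦3, 2↦1, 3↦9, 4↦10, 5↦9, 6↦0, 7↦10, 8↦0, 9↦8, 10↦6]  zeros at y ∈ {6, 8}
  x = 3: [0↦8, 1↦9, 2↦4, 3↦9, 4↦7, 5↦3, 6↦2, 7↦9, 8↦7, 9↦1, 10↦7]  zeros at y ∈ ∅
  x = 4: [0↦9, 1↦0, 2↦7, 3↦2, 4↦1, 5↦9, 6↦9, 7↦6, 8↦5, 9↦0, 10↦7]  zeros at y ∈ {1, 9}
  x = 5: [0↦8, 1↦4, 2↦5, 3↦5, 4↦9, 5↦0, 6↦5, 7↦7, 8↦0, 9↦0, 10↦1]  zeros at y ∈ {5, 8, 9}
  x = 6: [0↦0, 1↦5, 2↦4, 3↦2, 4↦4, 5↦4, 6↦7, 7↦7, 8↦9, 9↦7, 10↦6]  zeros at y ∈ {0}
  x = 7: [0↦2, 1↦9, 2↦10, 3↦10, 4↦3, 5↦5, 6↦10, 7↦1, 8↦5, 9↦5, 10↦6]  zeros at y ∈ ∅
  x = 8: [0↦9, 1↦0, 2↦7, 3↦2, 4↦1, 5↦9, 6↦9, 7↦6, 8↦5, 9↦0, 10↦7]  zeros at y ∈ {1, 9}
  x = 9: [0↦5, 1↦6, 2↦1, 3↦6, 4↦4, 5↦0, 6↦10, 7↦6, 8↦4, 9↦9, 10↦4]  zeros at y ∈ {5}
  x = 10: [0↦7, 1↦0, 2↦9, 3↦6, 4↦7, 5↦6, 6↦8, 7↦7, 8↦8, 9↦5, 10↦3]  zeros at y ∈ {1}
Collecting zeros: affine points = {(0, 5), (1, 8), (2, 6), (2, 8), (4, 1), (4, 9), (5, 5), (5, 8), (5, 9), (6, 0), (8, 1), (8, 9), (9, 5), (10, 1)}.
Total count |C(F_11)_aff| = 14.


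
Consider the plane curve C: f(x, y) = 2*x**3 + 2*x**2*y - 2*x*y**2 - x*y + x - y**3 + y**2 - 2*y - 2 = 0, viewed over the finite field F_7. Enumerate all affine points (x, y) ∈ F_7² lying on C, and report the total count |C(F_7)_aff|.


Affine F_7-points: {(0, 5), (1, 5), (4, 6), (5, 4)}; count = 4.

For each of the 49 pairs (x, y) ∈ F_7², evaluate f(x, y) mod 7. Record the zeros.
  x = 0: [0↦5, 1↦3, 2↦4, 3↦2, 4↦5, 5↦0, 6↦2]  zeros at y ∈ {5}
  x = 1: [0↦1, 1↦5, 2↦1, 3↦4, 4↦1, 5↦0, 6↦2]  zeros at y ∈ {5}
  x = 2: [0↦2, 1↦2, 2↦4, 3↦2, 4↦4, 5↦4, 6↦3]  zeros at y ∈ ∅
  x = 3: [0↦6, 1↦6, 2↦4, 3↦1, 4↦5, 5↦3, 6↦3]  zeros at y ∈ ∅
  x = 4: [0↦4, 1↦1, 2↦6, 3↦6, 4↦2, 5↦2, 6↦0]  zeros at y ∈ {6}
  x = 5: [0↦1, 1↦6, 2↦1, 3↦1, 4↦0, 5↦6, 6↦6]  zeros at y ∈ {4}
  x = 6: [0↦2, 1↦5, 2↦1, 3↦5, 4↦4, 5↦6, 6↦5]  zeros at y ∈ ∅
Collecting zeros: affine points = {(0, 5), (1, 5), (4, 6), (5, 4)}.
Total count |C(F_7)_aff| = 4.


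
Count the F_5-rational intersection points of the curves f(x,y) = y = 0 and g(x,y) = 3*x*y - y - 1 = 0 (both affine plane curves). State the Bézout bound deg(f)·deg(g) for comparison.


Common zeros: ∅; count = 0; Bézout bound = 2.

deg(f) = 1, deg(g) = 2, so Bézout bound = 2.
Scan x ∈ F_5. For each x, list the y ∈ F_5 with f(x, y) ≡ 0 and those with g(x, y) ≡ 0 (mod 5); the common zeros in that column are the intersection.
  x = 0: f ≡ 0 at y ∈ {0}; g ≡ 0 at y ∈ {4}; common: ∅.
  x = 1: f ≡ 0 at y ∈ {0}; g ≡ 0 at y ∈ {3}; common: ∅.
  x = 2: f ≡ 0 at y ∈ {0}; g ≡ 0 at y ∈ ∅; common: ∅.
  x = 3: f ≡ 0 at y ∈ {0}; g ≡ 0 at y ∈ {2}; common: ∅.
  x = 4: f ≡ 0 at y ∈ {0}; g ≡ 0 at y ∈ {1}; common: ∅.
Collecting: common zeros = ∅, so the count is 0.
Comparison with the Bézout bound: 0 ≤ 2 = deg(f)·deg(g), as expected for curves with no common component (the affine F_5-count falls short of the bound because intersections may lie at infinity, over extension fields, or carry multiplicity).


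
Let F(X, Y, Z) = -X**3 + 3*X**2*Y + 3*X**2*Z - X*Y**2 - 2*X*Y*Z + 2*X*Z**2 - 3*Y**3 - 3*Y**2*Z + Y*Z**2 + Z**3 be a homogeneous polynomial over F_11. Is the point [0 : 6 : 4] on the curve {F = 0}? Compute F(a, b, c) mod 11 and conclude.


F(0,6,4) ≡ 4 (mod 11); P is NOT on the curve.

Evaluate F(0, 6, 4) term-by-term (mod 11).
  -X**3 ↦ -1·0·1·1 = 0
  3*X**2*Y ↦ 3·0·6·1 = 0
  3*X**2*Z ↦ 3·0·1·4 = 0
  -X*Y**2 ↦ -1·0·36·1 = 0
  -2*X*Y*Z ↦ -2·0·6·4 = 0
  2*X*Z**2 ↦ 2·0·1·16 = 0
  -3*Y**3 ↦ -3·1·216·1 = -648
  -3*Y**2*Z ↦ -3·1·36·4 = -432
  Y*Z**2 ↦ 1·1·6·16 = 96
  Z**3 ↦ 1·1·1·64 = 64
Sum: F(0, 6, 4) = (0) + (0) + (0) + (0) + (0) + (0) + (-648) + (-432) + (96) + (64) = -920.
Reducing mod 11: -920 ≡ 4 (mod 11).
Since F(a, b, c) ≡ 4 ≠ 0 (mod 11), P does NOT lie on the curve.


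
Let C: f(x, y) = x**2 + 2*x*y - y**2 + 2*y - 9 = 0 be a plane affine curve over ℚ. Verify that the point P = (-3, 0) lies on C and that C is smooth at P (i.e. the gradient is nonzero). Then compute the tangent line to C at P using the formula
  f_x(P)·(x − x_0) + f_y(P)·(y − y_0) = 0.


Tangent line at P: -6*x - 4*y - 18 = 0.

Step 1: f(-3, 0) = 0, so P lies on C.
Step 2: partial derivatives
  f_x(x, y) = 2*x + 2*y, f_y(x, y) = 2*x - 2*y + 2.
  f_x(P) = -6, f_y(P) = -4 (gradient nonzero, so P is smooth).
Step 3: tangent line at P: -6·(x − -3) + -4·(y − 0) = 0.
Expanding: -6*x - 4*y - 18 = 0.


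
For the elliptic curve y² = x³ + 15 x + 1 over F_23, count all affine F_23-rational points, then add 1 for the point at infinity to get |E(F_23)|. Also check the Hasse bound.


Affine points = {(0, 1), (0, 22), (2, 4), (2, 19), (3, 2), (3, 21), (6, 10), (6, 13), (7, 9), (7, 14), (8, 9), (8, 14), (10, 1), (10, 22), (11, 5), (11, 18), (12, 0), (13, 1), (13, 22), (15, 6), (15, 17), (16, 6), (16, 17), (18, 10), (18, 13), (21, 3), (21, 20), (22, 10), (22, 13)}; affine count = 29; |E(F_23)| = 30.

Discriminant check: Δ ∝ 4a³ + 27b² = 4·15³ + 27·1² = 4·3375 + 27·1 ≡ 3 (mod 23). Nonzero ⇒ E is nonsingular.
For each x ∈ F_23, compute rhs = x³ + 15·x + 1 mod 23, then count y ∈ F_23 with y² ≡ rhs.
  x = 0: rhs = 1, matching y values: 1, 22 (2 points).
  x = 1: rhs = 17, matching y values: none (0 points).
  x = 2: rhs = 16, matching y values: 4, 19 (2 points).
  x = 3: rhs = 4, matching y values: 2, 21 (2 points).
  x = 4: rhs = 10, matching y values: none (0 points).
  x = 5: rhs = 17, matching y values: none (0 points).
  x = 6: rhs = 8, matching y values: 10, 13 (2 points).
  x = 7: rhs = 12, matching y values: 9, 14 (2 points).
  x = 8: rhs = 12, matching y values: 9, 14 (2 points).
  x = 9: rhs = 14, matching y values: none (0 points).
  x = 10: rhs = 1, matching y values: 1, 22 (2 points).
  x = 11: rhs = 2, matching y values: 5, 18 (2 points).
  x = 12: rhs = 0, matching y values: 0 (1 points).
  x = 13: rhs = 1, matching y values: 1, 22 (2 points).
  x = 14: rhs = 11, matching y values: none (0 points).
  x = 15: rhs = 13, matching y values: 6, 17 (2 points).
  x = 16: rhs = 13, matching y values: 6, 17 (2 points).
  x = 17: rhs = 17, matching y values: none (0 points).
  x = 18: rhs = 8, matching y values: 10, 13 (2 points).
  x = 19: rhs = 15, matching y values: none (0 points).
  x = 20: rhs = 21, matching y values: none (0 points).
  x = 21: rhs = 9, matching y values: 3, 20 (2 points).
  x = 22: rhs = 8, matching y values: 10, 13 (2 points).
Total affine count: 29.
Full point count |E(F_23)| = 29 + 1 = 30.
Hasse bound: |30 − (23+1)| = |6| = 6 ≤ 2√23 ≈ 9.5917 ✓.


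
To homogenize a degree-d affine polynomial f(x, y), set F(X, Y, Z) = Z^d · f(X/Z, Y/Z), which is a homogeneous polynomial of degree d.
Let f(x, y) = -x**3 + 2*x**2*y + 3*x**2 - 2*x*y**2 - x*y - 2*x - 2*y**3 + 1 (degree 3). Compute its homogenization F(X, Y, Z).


F(X, Y, Z) = -X**3 + 2*X**2*Y + 3*X**2*Z - 2*X*Y**2 - X*Y*Z - 2*X*Z**2 - 2*Y**3 + Z**3

deg(f) = 3.
Substitute x = X/Z, y = Y/Z into f, then multiply by Z^3.
  monomial -1·x^3·y^0 ↦ -1·X^3·Y^0·Z^0.
  monomial 2·x^2·y^1 ↦ 2·X^2·Y^1·Z^0.
  monomial 3·x^2·y^0 ↦ 3·X^2·Y^0·Z^1.
  monomial -2·x^1·y^2 ↦ -2·X^1·Y^2·Z^0.
  monomial -1·x^1·y^1 ↦ -1·X^1·Y^1·Z^1.
  monomial -2·x^1·y^0 ↦ -2·X^1·Y^0·Z^2.
  monomial -2·x^0·y^3 ↦ -2·X^0·Y^3·Z^0.
  monomial 1·x^0·y^0 ↦ 1·X^0·Y^0·Z^3.
Collecting: F(X, Y, Z) = -X**3 + 2*X**2*Y + 3*X**2*Z - 2*X*Y**2 - X*Y*Z - 2*X*Z**2 - 2*Y**3 + Z**3.


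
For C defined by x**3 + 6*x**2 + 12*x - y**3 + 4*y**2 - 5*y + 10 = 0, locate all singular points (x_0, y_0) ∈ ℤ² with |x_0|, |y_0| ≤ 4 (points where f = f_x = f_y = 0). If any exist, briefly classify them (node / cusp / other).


Singular points: {(-2, 1)}; classification: cusp.

Compute partial derivatives:
  f_x = 3*x**2 + 12*x + 12.
  f_y = -3*y**2 + 8*y - 5.
Scan x_0 ∈ {−4, ..., 4}. For each x_0, f_y(x_0, y) is a polynomial in y; find its integer roots y ∈ {−4, ..., 4}, then test f_x and f at those candidates.
  x = -4: f_y(-4, y) = -3*y**2 + 8*y - 5; vanishes at y ∈ {1}. (-4, 1): f_x = 12 ≠ 0.
  x = -3: f_y(-3, y) = -3*y**2 + 8*y - 5; vanishes at y ∈ {1}. (-3, 1): f_x = 3 ≠ 0.
  x = -2: f_y(-2, y) = -3*y**2 + 8*y - 5; vanishes at y ∈ {1}. (-2, 1): f_x = 0, f = 0 — SINGULAR.
  x = -1: f_y(-1, y) = -3*y**2 + 8*y - 5; vanishes at y ∈ {1}. (-1, 1): f_x = 3 ≠ 0.
  x = 0: f_y(0, y) = -3*y**2 + 8*y - 5; vanishes at y ∈ {1}. (0, 1): f_x = 12 ≠ 0.
  x = 1: f_y(1, y) = -3*y**2 + 8*y - 5; vanishes at y ∈ {1}. (1, 1): f_x = 27 ≠ 0.
  x = 2: f_y(2, y) = -3*y**2 + 8*y - 5; vanishes at y ∈ {1}. (2, 1): f_x = 48 ≠ 0.
  x = 3: f_y(3, y) = -3*y**2 + 8*y - 5; vanishes at y ∈ {1}. (3, 1): f_x = 75 ≠ 0.
  x = 4: f_y(4, y) = -3*y**2 + 8*y - 5; vanishes at y ∈ {1}. (4, 1): f_x = 108 ≠ 0.
Only singular point on the grid: (-2, 1).
Classify: substitute x = -2 + u, y = 1 + v and expand: f = u**3 - v**3 + v**2.
No constant or linear terms (consistent with a singular point). Quadratic part: v**2. Cubic part: u**3 - v**3.
The quadratic part v**2 is a perfect square, so there is a single (double) tangent line v = 0, i.e. y = 1. Restricting the cubic part to that line (v = 0) leaves u**3 ≠ 0, so f is not divisible by v and the branch is v² ≈ -u**3 to lowest order — this is a cusp.
Classification: cusp.


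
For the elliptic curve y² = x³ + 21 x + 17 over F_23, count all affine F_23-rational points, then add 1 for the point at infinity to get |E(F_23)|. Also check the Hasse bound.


Affine points = {(1, 4), (1, 19), (4, 2), (4, 21), (7, 1), (7, 22), (10, 10), (10, 13), (13, 7), (13, 16), (15, 2), (15, 21), (21, 6), (21, 17), (22, 8), (22, 15)}; affine count = 16; |E(F_23)| = 17.

Discriminant check: Δ ∝ 4a³ + 27b² = 4·21³ + 27·17² = 4·9261 + 27·289 ≡ 20 (mod 23). Nonzero ⇒ E is nonsingular.
For each x ∈ F_23, compute rhs = x³ + 21·x + 17 mod 23, then count y ∈ F_23 with y² ≡ rhs.
  x = 0: rhs = 17, matching y values: none (0 points).
  x = 1: rhs = 16, matching y values: 4, 19 (2 points).
  x = 2: rhs = 21, matching y values: none (0 points).
  x = 3: rhs = 15, matching y values: none (0 points).
  x = 4: rhs = 4, matching y values: 2, 21 (2 points).
  x = 5: rhs = 17, matching y values: none (0 points).
  x = 6: rhs = 14, matching y values: none (0 points).
  x = 7: rhs = 1, matching y values: 1, 22 (2 points).
  x = 8: rhs = 7, matching y values: none (0 points).
  x = 9: rhs = 15, matching y values: none (0 points).
  x = 10: rhs = 8, matching y values: 10, 13 (2 points).
  x = 11: rhs = 15, matching y values: none (0 points).
  x = 12: rhs = 19, matching y values: none (0 points).
  x = 13: rhs = 3, matching y values: 7, 16 (2 points).
  x = 14: rhs = 19, matching y values: none (0 points).
  x = 15: rhs = 4, matching y values: 2, 21 (2 points).
  x = 16: rhs = 10, matching y values: none (0 points).
  x = 17: rhs = 20, matching y values: none (0 points).
  x = 18: rhs = 17, matching y values: none (0 points).
  x = 19: rhs = 7, matching y values: none (0 points).
  x = 20: rhs = 19, matching y values: none (0 points).
  x = 21: rhs = 13, matching y values: 6, 17 (2 points).
  x = 22: rhs = 18, matching y values: 8, 15 (2 points).
Total affine count: 16.
Full point count |E(F_23)| = 16 + 1 = 17.
Hasse bound: |17 − (23+1)| = |-7| = 7 ≤ 2√23 ≈ 9.5917 ✓.


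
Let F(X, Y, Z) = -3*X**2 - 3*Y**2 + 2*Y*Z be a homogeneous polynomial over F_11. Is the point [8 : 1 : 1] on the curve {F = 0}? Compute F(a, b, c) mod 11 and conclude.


F(8,1,1) ≡ 5 (mod 11); P is NOT on the curve.

Evaluate F(8, 1, 1) term-by-term (mod 11).
  -3*X**2 ↦ -3·64·1·1 = -192
  -3*Y**2 ↦ -3·1·1·1 = -3
  2*Y*Z ↦ 2·1·1·1 = 2
Sum: F(8, 1, 1) = (-192) + (-3) + (2) = -193.
Reducing mod 11: -193 ≡ 5 (mod 11).
Since F(a, b, c) ≡ 5 ≠ 0 (mod 11), P does NOT lie on the curve.


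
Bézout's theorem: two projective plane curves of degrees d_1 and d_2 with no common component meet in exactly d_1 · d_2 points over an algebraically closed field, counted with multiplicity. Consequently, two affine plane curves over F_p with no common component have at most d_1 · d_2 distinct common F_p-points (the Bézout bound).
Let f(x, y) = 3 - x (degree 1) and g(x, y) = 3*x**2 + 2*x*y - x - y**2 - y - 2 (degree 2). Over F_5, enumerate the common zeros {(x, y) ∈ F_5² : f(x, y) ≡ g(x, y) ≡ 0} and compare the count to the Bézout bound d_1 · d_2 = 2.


Common zeros: ∅; count = 0; Bézout bound = 2.

deg(f) = 1, deg(g) = 2, so Bézout bound = 2.
Scan x ∈ F_5. For each x, list the y ∈ F_5 with f(x, y) ≡ 0 and those with g(x, y) ≡ 0 (mod 5); the common zeros in that column are the intersection.
  x = 0: f ≡ 0 at y ∈ ∅; g ≡ 0 at y ∈ ∅; common: ∅.
  x = 1: f ≡ 0 at y ∈ ∅; g ≡ 0 at y ∈ {0, 1}; common: ∅.
  x = 2: f ≡ 0 at y ∈ ∅; g ≡ 0 at y ∈ {1, 2}; common: ∅.
  x = 3: f ≡ 0 at y ∈ {0, 1, 2, 3, 4}; g ≡ 0 at y ∈ ∅; common: ∅.
  x = 4: f ≡ 0 at y ∈ ∅; g ≡ 0 at y ∈ ∅; common: ∅.
Collecting: common zeros = ∅, so the count is 0.
Comparison with the Bézout bound: 0 ≤ 2 = deg(f)·deg(g), as expected for curves with no common component (the affine F_5-count falls short of the bound because intersections may lie at infinity, over extension fields, or carry multiplicity).


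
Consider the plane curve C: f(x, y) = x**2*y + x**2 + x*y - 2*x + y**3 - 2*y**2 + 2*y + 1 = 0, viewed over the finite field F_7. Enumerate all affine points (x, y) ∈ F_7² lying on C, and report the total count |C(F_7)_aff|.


Affine F_7-points: {(1, 0), (1, 3), (1, 6), (4, 3)}; count = 4.

For each of the 49 pairs (x, y) ∈ F_7², evaluate f(x, y) mod 7. Record the zeros.
  x = 0: [0↦1, 1↦2, 2↦5, 3↦2, 4↦6, 5↦2, 6↦3]  zeros at y ∈ ∅
  x = 1: [0↦0, 1↦3, 2↦1, 3↦0, 4↦6, 5↦4, 6↦0]  zeros at y ∈ {0, 3, 6}
  x = 2: [0↦1, 1↦1, 2↦3, 3↦6, 4↦2, 5↦4, 6↦4]  zeros at y ∈ ∅
  x = 3: [0↦4, 1↦3, 2↦4, 3↦6, 4↦1, 5↦2, 6↦1]  zeros at y ∈ ∅
  x = 4: [0↦2, 1↦2, 2↦4, 3↦0, 4↦3, 5↦5, 6↦5]  zeros at y ∈ {3}
  x = 5: [0↦2, 1↦5, 2↦3, 3↦2, 4↦1, 5↦6, 6↦2]  zeros at y ∈ ∅
  x = 6: [0↦4, 1↦5, 2↦1, 3↦5, 4↦2, 5↦5, 6↦6]  zeros at y ∈ ∅
Collecting zeros: affine points = {(1, 0), (1, 3), (1, 6), (4, 3)}.
Total count |C(F_7)_aff| = 4.


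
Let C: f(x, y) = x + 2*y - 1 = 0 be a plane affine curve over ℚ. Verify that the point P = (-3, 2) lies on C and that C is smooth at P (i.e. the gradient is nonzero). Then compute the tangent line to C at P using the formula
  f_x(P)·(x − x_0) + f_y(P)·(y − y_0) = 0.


Tangent line at P: x + 2*y - 1 = 0.

Step 1: f(-3, 2) = 0, so P lies on C.
Step 2: partial derivatives
  f_x(x, y) = 1, f_y(x, y) = 2.
  f_x(P) = 1, f_y(P) = 2 (gradient nonzero, so P is smooth).
Step 3: tangent line at P: 1·(x − -3) + 2·(y − 2) = 0.
Expanding: x + 2*y - 1 = 0.


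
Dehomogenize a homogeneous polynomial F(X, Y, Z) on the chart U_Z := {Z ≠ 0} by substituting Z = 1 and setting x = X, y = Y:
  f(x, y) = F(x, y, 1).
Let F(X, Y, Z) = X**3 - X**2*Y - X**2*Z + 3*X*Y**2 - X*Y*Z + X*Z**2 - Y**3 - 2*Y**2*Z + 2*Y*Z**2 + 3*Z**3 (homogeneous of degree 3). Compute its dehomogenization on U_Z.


f(x, y) = x**3 - x**2*y - x**2 + 3*x*y**2 - x*y + x - y**3 - 2*y**2 + 2*y + 3

On U_Z we set Z = 1. Each monomial c·X^i·Y^j·Z^k in F becomes c·x^i·y^j·1^k = c·x^i·y^j.
Substituting Z = 1: F(X, Y, 1) = x**3 - x**2*y - x**2 + 3*x*y**2 - x*y + x - y**3 - 2*y**2 + 2*y + 3.
Note: deg(f) ≤ deg(F) = 3; strict inequality happens when F is divisible by Z (lost terms).


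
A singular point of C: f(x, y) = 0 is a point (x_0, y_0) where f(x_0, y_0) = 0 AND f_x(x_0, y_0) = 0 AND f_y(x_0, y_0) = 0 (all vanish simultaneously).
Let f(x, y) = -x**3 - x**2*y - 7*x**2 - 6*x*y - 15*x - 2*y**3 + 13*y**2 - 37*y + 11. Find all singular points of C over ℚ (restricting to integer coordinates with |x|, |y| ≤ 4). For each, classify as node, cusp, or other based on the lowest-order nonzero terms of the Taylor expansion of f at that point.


Singular points: {(-3, 2)}; classification: cusp.

Compute partial derivatives:
  f_x = -3*x**2 - 2*x*y - 14*x - 6*y - 15.
  f_y = -x**2 - 6*x - 6*y**2 + 26*y - 37.
Scan x_0 ∈ {−4, ..., 4}. For each x_0, f_y(x_0, y) is a polynomial in y; find its integer roots y ∈ {−4, ..., 4}, then test f_x and f at those candidates.
  x = -4: f_y(-4, y) = -6*y**2 + 26*y - 29; no integer root y with |y| ≤ 4.
  x = -3: f_y(-3, y) = -6*y**2 + 26*y - 28; vanishes at y ∈ {2}. (-3, 2): f_x = 0, f = 0 — SINGULAR.
  x = -2: f_y(-2, y) = -6*y**2 + 26*y - 29; no integer root y with |y| ≤ 4.
  x = -1: f_y(-1, y) = -6*y**2 + 26*y - 32; no integer root y with |y| ≤ 4.
  x = 0: f_y(0, y) = -6*y**2 + 26*y - 37; no integer root y with |y| ≤ 4.
  x = 1: f_y(1, y) = -6*y**2 + 26*y - 44; no integer root y with |y| ≤ 4.
  x = 2: f_y(2, y) = -6*y**2 + 26*y - 53; no integer root y with |y| ≤ 4.
  x = 3: f_y(3, y) = -6*y**2 + 26*y - 64; no integer root y with |y| ≤ 4.
  x = 4: f_y(4, y) = -6*y**2 + 26*y - 77; no integer root y with |y| ≤ 4.
Only singular point on the grid: (-3, 2).
Classify: substitute x = -3 + u, y = 2 + v and expand: f = -u**3 - u**2*v - 2*v**3 + v**2.
No constant or linear terms (consistent with a singular point). Quadratic part: v**2. Cubic part: -u**3 - u**2*v - 2*v**3.
The quadratic part v**2 is a perfect square, so there is a single (double) tangent line v = 0, i.e. y = 2. Restricting the cubic part to that line (v = 0) leaves -u**3 ≠ 0, so f is not divisible by v and the branch is v² ≈ u**3 to lowest order — this is a cusp.
Classification: cusp.


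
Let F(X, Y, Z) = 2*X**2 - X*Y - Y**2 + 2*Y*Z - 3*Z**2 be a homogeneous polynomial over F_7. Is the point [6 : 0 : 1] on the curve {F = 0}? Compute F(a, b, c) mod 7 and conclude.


F(6,0,1) ≡ 6 (mod 7); P is NOT on the curve.

Evaluate F(6, 0, 1) term-by-term (mod 7).
  2*X**2 ↦ 2·36·1·1 = 72
  -X*Y ↦ -1·6·0·1 = 0
  -Y**2 ↦ -1·1·0·1 = 0
  2*Y*Z ↦ 2·1·0·1 = 0
  -3*Z**2 ↦ -3·1·1·1 = -3
Sum: F(6, 0, 1) = (72) + (0) + (0) + (0) + (-3) = 69.
Reducing mod 7: 69 ≡ 6 (mod 7).
Since F(a, b, c) ≡ 6 ≠ 0 (mod 7), P does NOT lie on the curve.


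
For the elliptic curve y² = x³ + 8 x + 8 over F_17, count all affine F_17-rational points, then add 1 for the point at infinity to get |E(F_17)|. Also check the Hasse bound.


Affine points = {(0, 5), (0, 12), (1, 0), (2, 7), (2, 10), (3, 5), (3, 12), (4, 6), (4, 11), (6, 0), (7, 4), (7, 13), (10, 0), (11, 4), (11, 13), (12, 8), (12, 9), (14, 5), (14, 12), (15, 1), (15, 16), (16, 4), (16, 13)}; affine count = 23; |E(F_17)| = 24.

Discriminant check: Δ ∝ 4a³ + 27b² = 4·8³ + 27·8² = 4·512 + 27·64 ≡ 2 (mod 17). Nonzero ⇒ E is nonsingular.
For each x ∈ F_17, compute rhs = x³ + 8·x + 8 mod 17, then count y ∈ F_17 with y² ≡ rhs.
  x = 0: rhs = 8, matching y values: 5, 12 (2 points).
  x = 1: rhs = 0, matching y values: 0 (1 points).
  x = 2: rhs = 15, matching y values: 7, 10 (2 points).
  x = 3: rhs = 8, matching y values: 5, 12 (2 points).
  x = 4: rhs = 2, matching y values: 6, 11 (2 points).
  x = 5: rhs = 3, matching y values: none (0 points).
  x = 6: rhs = 0, matching y values: 0 (1 points).
  x = 7: rhs = 16, matching y values: 4, 13 (2 points).
  x = 8: rhs = 6, matching y values: none (0 points).
  x = 9: rhs = 10, matching y values: none (0 points).
  x = 10: rhs = 0, matching y values: 0 (1 points).
  x = 11: rhs = 16, matching y values: 4, 13 (2 points).
  x = 12: rhs = 13, matching y values: 8, 9 (2 points).
  x = 13: rhs = 14, matching y values: none (0 points).
  x = 14: rhs = 8, matching y values: 5, 12 (2 points).
  x = 15: rhs = 1, matching y values: 1, 16 (2 points).
  x = 16: rhs = 16, matching y values: 4, 13 (2 points).
Total affine count: 23.
Full point count |E(F_17)| = 23 + 1 = 24.
Hasse bound: |24 − (17+1)| = |6| = 6 ≤ 2√17 ≈ 8.2462 ✓.


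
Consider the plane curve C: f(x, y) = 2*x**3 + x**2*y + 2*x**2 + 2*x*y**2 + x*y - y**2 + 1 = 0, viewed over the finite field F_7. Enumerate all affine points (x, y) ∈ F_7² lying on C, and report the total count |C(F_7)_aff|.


Affine F_7-points: {(0, 1), (0, 6), (2, 2), (2, 3), (3, 3), (4, 0), (5, 0), (5, 6)}; count = 8.

For each of the 49 pairs (x, y) ∈ F_7², evaluate f(x, y) mod 7. Record the zeros.
  x = 0: [0↦1, 1↦0, 2↦4, 3↦6, 4↦6, 5↦4, 6↦0]  zeros at y ∈ {1, 6}
  x = 1: [0↦5, 1↦1, 2↦6, 3↦6, 4↦1, 5↦5, 6↦4]  zeros at y ∈ ∅
  x = 2: [0↦4, 1↦6, 2↦0, 3↦0, 4↦6, 5↦4, 6↦1]  zeros at y ∈ {2, 3}
  x = 3: [0↦3, 1↦6, 2↦5, 3↦0, 4↦5, 5↦6, 6↦3]  zeros at y ∈ {3}
  x = 4: [0↦0, 1↦6, 2↦5, 3↦4, 4↦3, 5↦2, 6↦1]  zeros at y ∈ {0}
  x = 5: [0↦0, 1↦4, 2↦5, 3↦3, 4↦5, 5↦4, 6↦0]  zeros at y ∈ {0, 6}
  x = 6: [0↦1, 1↦5, 2↦3, 3↦2, 4↦2, 5↦3, 6↦5]  zeros at y ∈ ∅
Collecting zeros: affine points = {(0, 1), (0, 6), (2, 2), (2, 3), (3, 3), (4, 0), (5, 0), (5, 6)}.
Total count |C(F_7)_aff| = 8.
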